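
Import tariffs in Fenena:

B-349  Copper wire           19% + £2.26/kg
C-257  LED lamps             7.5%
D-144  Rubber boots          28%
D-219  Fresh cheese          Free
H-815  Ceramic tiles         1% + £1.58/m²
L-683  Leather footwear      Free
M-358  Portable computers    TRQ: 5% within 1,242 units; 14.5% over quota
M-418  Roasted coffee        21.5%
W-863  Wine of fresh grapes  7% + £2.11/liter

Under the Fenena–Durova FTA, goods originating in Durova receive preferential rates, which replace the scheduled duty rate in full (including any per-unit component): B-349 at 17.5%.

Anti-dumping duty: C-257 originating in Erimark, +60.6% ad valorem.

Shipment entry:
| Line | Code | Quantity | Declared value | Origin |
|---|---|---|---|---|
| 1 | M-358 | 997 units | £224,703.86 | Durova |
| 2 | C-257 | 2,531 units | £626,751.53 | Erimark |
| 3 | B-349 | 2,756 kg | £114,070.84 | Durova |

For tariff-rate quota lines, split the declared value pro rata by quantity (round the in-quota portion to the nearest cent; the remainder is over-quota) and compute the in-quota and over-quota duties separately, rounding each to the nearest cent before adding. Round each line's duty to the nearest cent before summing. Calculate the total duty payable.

Line 1 (M-358, Durova, 997 units, £224,703.86):
Code M-358 is under a tariff-rate quota (threshold 1,242 units). Quantity 997 units is within the quota, so the in-quota rate 5% applies to the full value.
Duty = £224,703.86 × 5% = £11,235.19.
Line 2 (C-257, Erimark, 2,531 units, £626,751.53):
Base rate for C-257 is 7.5%.
Additional duty on C-257 from Erimark: +60.6%. Applied ad valorem rate: 7.5% + 60.6% = 68.1%.
Duty = £626,751.53 × 68.1% = £426,817.79.
Line 3 (B-349, Durova, 2,756 kg, £114,070.84):
Base rate for B-349 is 19% + £2.26/kg.
Origin Durova qualifies under the Fenena–Durova agreement and B-349 is covered: preferential rate 17.5% applies instead.
Duty = £114,070.84 × 17.5% = £19,962.40.
Total = £11,235.19 + £426,817.79 + £19,962.40 = £458,015.38.

£458,015.38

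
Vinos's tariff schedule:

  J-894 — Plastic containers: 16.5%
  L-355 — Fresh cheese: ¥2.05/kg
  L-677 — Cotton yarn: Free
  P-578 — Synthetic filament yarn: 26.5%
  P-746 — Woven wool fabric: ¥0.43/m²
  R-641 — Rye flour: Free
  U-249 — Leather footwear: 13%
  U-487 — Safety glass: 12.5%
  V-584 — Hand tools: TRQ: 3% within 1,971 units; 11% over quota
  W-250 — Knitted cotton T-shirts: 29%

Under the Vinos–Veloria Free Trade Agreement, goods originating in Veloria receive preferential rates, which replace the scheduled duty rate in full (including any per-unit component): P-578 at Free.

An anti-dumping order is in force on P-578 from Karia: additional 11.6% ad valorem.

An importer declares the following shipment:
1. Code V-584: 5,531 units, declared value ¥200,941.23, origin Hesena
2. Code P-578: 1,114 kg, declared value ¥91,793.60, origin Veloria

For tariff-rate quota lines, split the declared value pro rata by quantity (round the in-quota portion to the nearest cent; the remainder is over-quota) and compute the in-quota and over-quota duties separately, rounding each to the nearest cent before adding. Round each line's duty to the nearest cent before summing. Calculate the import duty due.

¥16,375.02

Line 1 (V-584, Hesena, 5,531 units, ¥200,941.23):
Code V-584 is under a tariff-rate quota (threshold 1,971 units). In-quota: 1,971 units at 3%; over-quota: 3,560 units at 11%.
Pro-rata value split: in-quota = ¥200,941.23 × 1,971/5,531 = ¥71,606.43; over-quota = ¥200,941.23 − ¥71,606.43 = ¥129,334.80.
In-quota duty = ¥71,606.43 × 3% = ¥2,148.19. Over-quota duty = ¥129,334.80 × 11% = ¥14,226.83.
Line duty = ¥2,148.19 + ¥14,226.83 = ¥16,375.02.
Line 2 (P-578, Veloria, 1,114 kg, ¥91,793.60):
Base rate for P-578 is 26.5%.
Origin Veloria qualifies under the Vinos–Veloria agreement and P-578 is covered: preferential rate Free applies instead.
The additional-duty order on P-578 targets Karia, not Veloria; it does not apply.
Duty = ¥91,793.60 × 0% = ¥0.00.
Total = ¥16,375.02 + ¥0.00 = ¥16,375.02.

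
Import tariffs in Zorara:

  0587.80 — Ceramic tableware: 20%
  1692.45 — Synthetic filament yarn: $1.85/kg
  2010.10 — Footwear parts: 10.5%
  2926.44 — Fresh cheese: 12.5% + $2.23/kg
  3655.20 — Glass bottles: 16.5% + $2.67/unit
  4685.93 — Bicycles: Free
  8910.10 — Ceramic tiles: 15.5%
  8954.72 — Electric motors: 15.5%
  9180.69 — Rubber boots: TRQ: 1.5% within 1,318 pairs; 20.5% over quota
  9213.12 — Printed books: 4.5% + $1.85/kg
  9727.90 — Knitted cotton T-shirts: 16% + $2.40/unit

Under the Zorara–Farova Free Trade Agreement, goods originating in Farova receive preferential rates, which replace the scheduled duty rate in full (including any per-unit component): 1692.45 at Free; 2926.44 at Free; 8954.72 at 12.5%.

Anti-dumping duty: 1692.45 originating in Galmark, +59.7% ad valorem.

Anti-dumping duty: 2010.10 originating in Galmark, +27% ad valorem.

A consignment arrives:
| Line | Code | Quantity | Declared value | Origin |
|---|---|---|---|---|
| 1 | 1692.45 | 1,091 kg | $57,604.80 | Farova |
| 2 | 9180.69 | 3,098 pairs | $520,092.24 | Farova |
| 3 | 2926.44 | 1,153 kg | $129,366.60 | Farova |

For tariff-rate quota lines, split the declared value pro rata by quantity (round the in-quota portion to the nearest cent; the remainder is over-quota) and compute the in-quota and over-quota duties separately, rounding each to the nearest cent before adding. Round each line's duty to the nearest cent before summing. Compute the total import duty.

$64,578.40

Line 1 (1692.45, Farova, 1,091 kg, $57,604.80):
Base rate for 1692.45 is $1.85/kg.
Origin Farova qualifies under the Zorara–Farova agreement and 1692.45 is covered: preferential rate Free applies instead.
The additional-duty order on 1692.45 targets Galmark, not Farova; it does not apply.
Duty = $57,604.80 × 0% = $0.00.
Line 2 (9180.69, Farova, 3,098 pairs, $520,092.24):
Code 9180.69 is under a tariff-rate quota (threshold 1,318 pairs). In-quota: 1,318 pairs at 1.5%; over-quota: 1,780 pairs at 20.5%.
Pro-rata value split: in-quota = $520,092.24 × 1,318/3,098 = $221,265.84; over-quota = $520,092.24 − $221,265.84 = $298,826.40.
In-quota duty = $221,265.84 × 1.5% = $3,318.99. Over-quota duty = $298,826.40 × 20.5% = $61,259.41.
Line duty = $3,318.99 + $61,259.41 = $64,578.40.
Line 3 (2926.44, Farova, 1,153 kg, $129,366.60):
Base rate for 2926.44 is 12.5% + $2.23/kg.
Origin Farova qualifies under the Zorara–Farova agreement and 2926.44 is covered: preferential rate Free applies instead.
Duty = $129,366.60 × 0% = $0.00.
Total = $0.00 + $64,578.40 + $0.00 = $64,578.40.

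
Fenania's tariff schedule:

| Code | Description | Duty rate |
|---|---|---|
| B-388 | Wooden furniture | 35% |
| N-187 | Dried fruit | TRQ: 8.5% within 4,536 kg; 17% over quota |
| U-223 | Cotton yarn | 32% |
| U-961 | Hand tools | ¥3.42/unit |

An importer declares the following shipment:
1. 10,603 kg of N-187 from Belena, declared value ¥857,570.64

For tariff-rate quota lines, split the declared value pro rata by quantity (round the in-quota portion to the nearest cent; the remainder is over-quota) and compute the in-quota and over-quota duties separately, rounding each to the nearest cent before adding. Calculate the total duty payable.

Line 1 (N-187, Belena, 10,603 kg, ¥857,570.64):
Code N-187 is under a tariff-rate quota (threshold 4,536 kg). In-quota: 4,536 kg at 8.5%; over-quota: 6,067 kg at 17%.
Pro-rata value split: in-quota = ¥857,570.64 × 4,536/10,603 = ¥366,871.68; over-quota = ¥857,570.64 − ¥366,871.68 = ¥490,698.96.
In-quota duty = ¥366,871.68 × 8.5% = ¥31,184.09. Over-quota duty = ¥490,698.96 × 17% = ¥83,418.82.
Line duty = ¥31,184.09 + ¥83,418.82 = ¥114,602.91.

¥114,602.91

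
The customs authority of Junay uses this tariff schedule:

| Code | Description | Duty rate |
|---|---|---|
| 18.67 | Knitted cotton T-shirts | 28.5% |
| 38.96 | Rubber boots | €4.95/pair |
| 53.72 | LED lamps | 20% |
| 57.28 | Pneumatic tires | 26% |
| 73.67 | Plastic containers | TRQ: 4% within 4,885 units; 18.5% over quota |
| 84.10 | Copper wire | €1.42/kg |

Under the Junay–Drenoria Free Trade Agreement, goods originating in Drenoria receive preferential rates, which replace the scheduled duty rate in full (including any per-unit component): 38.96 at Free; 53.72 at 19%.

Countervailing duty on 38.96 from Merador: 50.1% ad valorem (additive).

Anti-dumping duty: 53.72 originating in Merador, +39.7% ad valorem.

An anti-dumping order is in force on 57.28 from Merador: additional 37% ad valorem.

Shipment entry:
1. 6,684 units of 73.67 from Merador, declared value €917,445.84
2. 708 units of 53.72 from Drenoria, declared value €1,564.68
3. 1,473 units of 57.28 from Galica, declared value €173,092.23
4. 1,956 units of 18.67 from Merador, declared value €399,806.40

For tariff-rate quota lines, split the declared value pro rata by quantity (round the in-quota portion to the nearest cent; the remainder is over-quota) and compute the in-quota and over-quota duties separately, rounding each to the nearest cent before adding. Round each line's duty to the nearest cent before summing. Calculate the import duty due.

Line 1 (73.67, Merador, 6,684 units, €917,445.84):
Code 73.67 is under a tariff-rate quota (threshold 4,885 units). In-quota: 4,885 units at 4%; over-quota: 1,799 units at 18.5%.
Pro-rata value split: in-quota = €917,445.84 × 4,885/6,684 = €670,515.10; over-quota = €917,445.84 − €670,515.10 = €246,930.74.
In-quota duty = €670,515.10 × 4% = €26,820.60. Over-quota duty = €246,930.74 × 18.5% = €45,682.19.
Line duty = €26,820.60 + €45,682.19 = €72,502.79.
Line 2 (53.72, Drenoria, 708 units, €1,564.68):
Base rate for 53.72 is 20%.
Origin Drenoria qualifies under the Junay–Drenoria agreement and 53.72 is covered: preferential rate 19% applies instead.
The additional-duty order on 53.72 targets Merador, not Drenoria; it does not apply.
Duty = €1,564.68 × 19% = €297.29.
Line 3 (57.28, Galica, 1,473 units, €173,092.23):
Base rate for 57.28 is 26%.
The additional-duty order on 57.28 targets Merador, not Galica; it does not apply.
Duty = €173,092.23 × 26% = €45,003.98.
Line 4 (18.67, Merador, 1,956 units, €399,806.40):
Base rate for 18.67 is 28.5%.
Duty = €399,806.40 × 28.5% = €113,944.82.
Total = €72,502.79 + €297.29 + €45,003.98 + €113,944.82 = €231,748.88.

€231,748.88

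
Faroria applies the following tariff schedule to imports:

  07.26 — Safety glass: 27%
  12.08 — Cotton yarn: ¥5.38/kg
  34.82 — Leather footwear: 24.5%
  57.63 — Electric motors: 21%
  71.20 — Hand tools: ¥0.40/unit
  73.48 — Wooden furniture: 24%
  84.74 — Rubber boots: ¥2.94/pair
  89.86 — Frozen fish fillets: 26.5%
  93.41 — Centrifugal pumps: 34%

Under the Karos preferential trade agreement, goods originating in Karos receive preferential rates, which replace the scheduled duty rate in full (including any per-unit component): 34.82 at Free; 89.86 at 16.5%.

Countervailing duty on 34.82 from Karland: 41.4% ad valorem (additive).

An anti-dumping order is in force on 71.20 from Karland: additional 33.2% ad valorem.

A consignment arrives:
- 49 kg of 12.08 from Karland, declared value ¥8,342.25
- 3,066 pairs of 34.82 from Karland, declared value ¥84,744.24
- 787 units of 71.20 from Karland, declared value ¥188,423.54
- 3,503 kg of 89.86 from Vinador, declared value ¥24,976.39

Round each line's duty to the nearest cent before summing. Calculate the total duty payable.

Line 1 (12.08, Karland, 49 kg, ¥8,342.25):
Base rate for 12.08 is ¥5.38/kg.
Duty = 49 × ¥5.38 = ¥263.62.
Line 2 (34.82, Karland, 3,066 pairs, ¥84,744.24):
Base rate for 34.82 is 24.5%.
34.82 has an FTA preferential rate, but origin Karland is not Karos; base rate stands.
Additional duty on 34.82 from Karland: +41.4%. Applied ad valorem rate: 24.5% + 41.4% = 65.9%.
Duty = ¥84,744.24 × 65.9% = ¥55,846.45.
Line 3 (71.20, Karland, 787 units, ¥188,423.54):
Base rate for 71.20 is ¥0.40/unit.
Additional duty on 71.20 from Karland: +33.2% ad valorem. Applied ad valorem rate = 33.2%.
Duty = ¥188,423.54 × 33.2% + 787 × ¥0.40 = ¥62,871.42.
Line 4 (89.86, Vinador, 3,503 kg, ¥24,976.39):
Base rate for 89.86 is 26.5%.
89.86 has an FTA preferential rate, but origin Vinador is not Karos; base rate stands.
Duty = ¥24,976.39 × 26.5% = ¥6,618.74.
Total = ¥263.62 + ¥55,846.45 + ¥62,871.42 + ¥6,618.74 = ¥125,600.23.

¥125,600.23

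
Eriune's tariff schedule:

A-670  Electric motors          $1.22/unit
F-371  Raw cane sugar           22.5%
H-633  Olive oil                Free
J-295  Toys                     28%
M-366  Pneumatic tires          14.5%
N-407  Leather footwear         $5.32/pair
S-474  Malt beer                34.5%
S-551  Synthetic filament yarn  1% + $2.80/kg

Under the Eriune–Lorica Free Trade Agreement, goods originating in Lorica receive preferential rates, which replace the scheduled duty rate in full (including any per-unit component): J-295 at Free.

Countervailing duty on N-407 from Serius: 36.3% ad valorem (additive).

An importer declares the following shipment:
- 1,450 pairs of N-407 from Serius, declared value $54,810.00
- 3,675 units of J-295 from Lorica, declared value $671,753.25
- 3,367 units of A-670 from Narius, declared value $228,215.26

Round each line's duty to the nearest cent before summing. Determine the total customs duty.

$31,717.77

Line 1 (N-407, Serius, 1,450 pairs, $54,810.00):
Base rate for N-407 is $5.32/pair.
Additional duty on N-407 from Serius: +36.3% ad valorem. Applied ad valorem rate = 36.3%.
Duty = $54,810.00 × 36.3% + 1,450 × $5.32 = $27,610.03.
Line 2 (J-295, Lorica, 3,675 units, $671,753.25):
Base rate for J-295 is 28%.
Origin Lorica qualifies under the Eriune–Lorica agreement and J-295 is covered: preferential rate Free applies instead.
Duty = $671,753.25 × 0% = $0.00.
Line 3 (A-670, Narius, 3,367 units, $228,215.26):
Base rate for A-670 is $1.22/unit.
Duty = 3,367 × $1.22 = $4,107.74.
Total = $27,610.03 + $0.00 + $4,107.74 = $31,717.77.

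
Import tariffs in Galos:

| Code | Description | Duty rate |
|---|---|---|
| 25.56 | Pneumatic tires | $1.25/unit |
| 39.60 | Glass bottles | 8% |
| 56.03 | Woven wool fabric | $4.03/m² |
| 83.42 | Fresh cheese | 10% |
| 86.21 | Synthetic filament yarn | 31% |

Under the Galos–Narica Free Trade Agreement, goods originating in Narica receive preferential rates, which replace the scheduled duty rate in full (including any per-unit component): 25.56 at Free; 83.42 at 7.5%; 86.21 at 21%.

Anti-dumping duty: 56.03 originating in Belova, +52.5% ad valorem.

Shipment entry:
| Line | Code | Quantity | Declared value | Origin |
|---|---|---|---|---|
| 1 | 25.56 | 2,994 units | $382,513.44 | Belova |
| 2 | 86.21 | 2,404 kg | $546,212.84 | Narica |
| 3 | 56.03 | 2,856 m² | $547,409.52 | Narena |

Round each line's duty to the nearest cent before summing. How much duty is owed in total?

Line 1 (25.56, Belova, 2,994 units, $382,513.44):
Base rate for 25.56 is $1.25/unit.
25.56 has an FTA preferential rate, but origin Belova is not Narica; base rate stands.
Duty = 2,994 × $1.25 = $3,742.50.
Line 2 (86.21, Narica, 2,404 kg, $546,212.84):
Base rate for 86.21 is 31%.
Origin Narica qualifies under the Galos–Narica agreement and 86.21 is covered: preferential rate 21% applies instead.
Duty = $546,212.84 × 21% = $114,704.70.
Line 3 (56.03, Narena, 2,856 m², $547,409.52):
Base rate for 56.03 is $4.03/m².
The additional-duty order on 56.03 targets Belova, not Narena; it does not apply.
Duty = 2,856 × $4.03 = $11,509.68.
Total = $3,742.50 + $114,704.70 + $11,509.68 = $129,956.88.

$129,956.88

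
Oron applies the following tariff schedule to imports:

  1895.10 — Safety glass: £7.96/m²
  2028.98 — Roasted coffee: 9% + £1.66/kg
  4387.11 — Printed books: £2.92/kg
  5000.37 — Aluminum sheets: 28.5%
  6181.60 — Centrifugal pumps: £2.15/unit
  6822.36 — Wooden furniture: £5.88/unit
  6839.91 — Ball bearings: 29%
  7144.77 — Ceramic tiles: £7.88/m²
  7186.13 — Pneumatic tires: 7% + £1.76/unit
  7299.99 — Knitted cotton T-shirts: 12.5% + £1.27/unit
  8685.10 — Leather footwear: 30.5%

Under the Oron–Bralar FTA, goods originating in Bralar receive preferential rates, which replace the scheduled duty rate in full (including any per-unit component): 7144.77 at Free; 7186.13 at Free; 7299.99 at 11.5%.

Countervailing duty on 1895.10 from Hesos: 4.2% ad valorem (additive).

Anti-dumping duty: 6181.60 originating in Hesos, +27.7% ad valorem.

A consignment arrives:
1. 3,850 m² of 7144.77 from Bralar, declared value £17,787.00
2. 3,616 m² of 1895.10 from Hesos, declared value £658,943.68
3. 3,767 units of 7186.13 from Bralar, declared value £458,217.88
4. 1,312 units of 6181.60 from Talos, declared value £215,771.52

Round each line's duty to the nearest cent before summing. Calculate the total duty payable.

Line 1 (7144.77, Bralar, 3,850 m², £17,787.00):
Base rate for 7144.77 is £7.88/m².
Origin Bralar qualifies under the Oron–Bralar agreement and 7144.77 is covered: preferential rate Free applies instead.
Duty = £17,787.00 × 0% = £0.00.
Line 2 (1895.10, Hesos, 3,616 m², £658,943.68):
Base rate for 1895.10 is £7.96/m².
Additional duty on 1895.10 from Hesos: +4.2% ad valorem. Applied ad valorem rate = 4.2%.
Duty = £658,943.68 × 4.2% + 3,616 × £7.96 = £56,458.99.
Line 3 (7186.13, Bralar, 3,767 units, £458,217.88):
Base rate for 7186.13 is 7% + £1.76/unit.
Origin Bralar qualifies under the Oron–Bralar agreement and 7186.13 is covered: preferential rate Free applies instead.
Duty = £458,217.88 × 0% = £0.00.
Line 4 (6181.60, Talos, 1,312 units, £215,771.52):
Base rate for 6181.60 is £2.15/unit.
The additional-duty order on 6181.60 targets Hesos, not Talos; it does not apply.
Duty = 1,312 × £2.15 = £2,820.80.
Total = £0.00 + £56,458.99 + £0.00 + £2,820.80 = £59,279.79.

£59,279.79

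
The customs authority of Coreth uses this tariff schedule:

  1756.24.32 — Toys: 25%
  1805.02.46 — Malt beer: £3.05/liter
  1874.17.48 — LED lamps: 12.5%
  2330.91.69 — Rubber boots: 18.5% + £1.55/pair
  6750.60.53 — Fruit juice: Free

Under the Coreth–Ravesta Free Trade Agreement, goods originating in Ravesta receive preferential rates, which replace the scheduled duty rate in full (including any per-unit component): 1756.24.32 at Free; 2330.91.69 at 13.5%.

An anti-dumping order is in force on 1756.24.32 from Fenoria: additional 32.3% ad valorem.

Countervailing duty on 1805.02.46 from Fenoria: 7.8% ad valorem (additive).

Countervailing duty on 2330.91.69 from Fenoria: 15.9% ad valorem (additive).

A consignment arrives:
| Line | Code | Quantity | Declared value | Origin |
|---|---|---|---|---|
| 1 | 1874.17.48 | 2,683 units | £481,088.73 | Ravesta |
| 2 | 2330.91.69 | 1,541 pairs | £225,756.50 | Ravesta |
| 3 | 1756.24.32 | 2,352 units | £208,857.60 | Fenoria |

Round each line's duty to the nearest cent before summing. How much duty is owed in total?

Line 1 (1874.17.48, Ravesta, 2,683 units, £481,088.73):
Base rate for 1874.17.48 is 12.5%.
Origin Ravesta is the FTA partner but 1874.17.48 is not on the preference list; base rate stands.
Duty = £481,088.73 × 12.5% = £60,136.09.
Line 2 (2330.91.69, Ravesta, 1,541 pairs, £225,756.50):
Base rate for 2330.91.69 is 18.5% + £1.55/pair.
Origin Ravesta qualifies under the Coreth–Ravesta agreement and 2330.91.69 is covered: preferential rate 13.5% applies instead.
The additional-duty order on 2330.91.69 targets Fenoria, not Ravesta; it does not apply.
Duty = £225,756.50 × 13.5% = £30,477.13.
Line 3 (1756.24.32, Fenoria, 2,352 units, £208,857.60):
Base rate for 1756.24.32 is 25%.
1756.24.32 has an FTA preferential rate, but origin Fenoria is not Ravesta; base rate stands.
Additional duty on 1756.24.32 from Fenoria: +32.3%. Applied ad valorem rate: 25% + 32.3% = 57.3%.
Duty = £208,857.60 × 57.3% = £119,675.40.
Total = £60,136.09 + £30,477.13 + £119,675.40 = £210,288.62.

£210,288.62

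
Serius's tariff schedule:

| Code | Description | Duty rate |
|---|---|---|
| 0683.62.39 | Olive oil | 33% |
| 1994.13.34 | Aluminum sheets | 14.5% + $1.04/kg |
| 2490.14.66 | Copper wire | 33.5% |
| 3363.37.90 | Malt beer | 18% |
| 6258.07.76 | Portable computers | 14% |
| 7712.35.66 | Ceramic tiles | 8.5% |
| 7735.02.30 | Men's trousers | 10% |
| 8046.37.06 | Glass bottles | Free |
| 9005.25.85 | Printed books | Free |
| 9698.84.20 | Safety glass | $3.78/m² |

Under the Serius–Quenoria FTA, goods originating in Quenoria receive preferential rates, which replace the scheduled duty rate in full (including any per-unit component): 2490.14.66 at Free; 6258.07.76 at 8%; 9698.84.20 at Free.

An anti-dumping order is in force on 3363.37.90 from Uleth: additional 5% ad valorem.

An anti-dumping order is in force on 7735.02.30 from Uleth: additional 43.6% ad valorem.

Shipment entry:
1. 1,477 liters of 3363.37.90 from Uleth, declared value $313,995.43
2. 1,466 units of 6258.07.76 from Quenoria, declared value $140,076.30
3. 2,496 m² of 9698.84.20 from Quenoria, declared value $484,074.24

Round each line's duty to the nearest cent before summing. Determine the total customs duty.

$83,425.05

Line 1 (3363.37.90, Uleth, 1,477 liters, $313,995.43):
Base rate for 3363.37.90 is 18%.
Additional duty on 3363.37.90 from Uleth: +5%. Applied ad valorem rate: 18% + 5% = 23%.
Duty = $313,995.43 × 23% = $72,218.95.
Line 2 (6258.07.76, Quenoria, 1,466 units, $140,076.30):
Base rate for 6258.07.76 is 14%.
Origin Quenoria qualifies under the Serius–Quenoria agreement and 6258.07.76 is covered: preferential rate 8% applies instead.
Duty = $140,076.30 × 8% = $11,206.10.
Line 3 (9698.84.20, Quenoria, 2,496 m², $484,074.24):
Base rate for 9698.84.20 is $3.78/m².
Origin Quenoria qualifies under the Serius–Quenoria agreement and 9698.84.20 is covered: preferential rate Free applies instead.
Duty = $484,074.24 × 0% = $0.00.
Total = $72,218.95 + $11,206.10 + $0.00 = $83,425.05.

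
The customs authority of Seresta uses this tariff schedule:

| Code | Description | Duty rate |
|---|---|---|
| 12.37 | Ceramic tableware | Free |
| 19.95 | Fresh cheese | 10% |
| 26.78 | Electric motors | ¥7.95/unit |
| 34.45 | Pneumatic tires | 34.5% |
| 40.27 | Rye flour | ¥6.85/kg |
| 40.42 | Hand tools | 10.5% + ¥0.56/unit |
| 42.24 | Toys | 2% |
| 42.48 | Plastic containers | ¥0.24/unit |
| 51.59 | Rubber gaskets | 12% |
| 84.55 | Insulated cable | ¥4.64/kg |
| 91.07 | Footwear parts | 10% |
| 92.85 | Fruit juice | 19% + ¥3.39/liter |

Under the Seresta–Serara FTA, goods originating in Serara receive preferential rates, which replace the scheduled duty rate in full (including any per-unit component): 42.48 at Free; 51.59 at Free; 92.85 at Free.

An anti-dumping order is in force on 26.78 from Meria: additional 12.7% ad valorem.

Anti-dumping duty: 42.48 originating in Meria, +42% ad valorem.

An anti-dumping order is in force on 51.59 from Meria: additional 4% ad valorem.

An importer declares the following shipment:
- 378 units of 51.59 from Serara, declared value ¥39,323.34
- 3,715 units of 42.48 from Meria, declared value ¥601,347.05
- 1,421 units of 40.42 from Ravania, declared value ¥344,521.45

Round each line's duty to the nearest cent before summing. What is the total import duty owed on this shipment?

¥290,427.87

Line 1 (51.59, Serara, 378 units, ¥39,323.34):
Base rate for 51.59 is 12%.
Origin Serara qualifies under the Seresta–Serara agreement and 51.59 is covered: preferential rate Free applies instead.
The additional-duty order on 51.59 targets Meria, not Serara; it does not apply.
Duty = ¥39,323.34 × 0% = ¥0.00.
Line 2 (42.48, Meria, 3,715 units, ¥601,347.05):
Base rate for 42.48 is ¥0.24/unit.
42.48 has an FTA preferential rate, but origin Meria is not Serara; base rate stands.
Additional duty on 42.48 from Meria: +42% ad valorem. Applied ad valorem rate = 42%.
Duty = ¥601,347.05 × 42% + 3,715 × ¥0.24 = ¥253,457.36.
Line 3 (40.42, Ravania, 1,421 units, ¥344,521.45):
Base rate for 40.42 is 10.5% + ¥0.56/unit.
Duty = ¥344,521.45 × 10.5% + 1,421 × ¥0.56 = ¥36,970.51.
Total = ¥0.00 + ¥253,457.36 + ¥36,970.51 = ¥290,427.87.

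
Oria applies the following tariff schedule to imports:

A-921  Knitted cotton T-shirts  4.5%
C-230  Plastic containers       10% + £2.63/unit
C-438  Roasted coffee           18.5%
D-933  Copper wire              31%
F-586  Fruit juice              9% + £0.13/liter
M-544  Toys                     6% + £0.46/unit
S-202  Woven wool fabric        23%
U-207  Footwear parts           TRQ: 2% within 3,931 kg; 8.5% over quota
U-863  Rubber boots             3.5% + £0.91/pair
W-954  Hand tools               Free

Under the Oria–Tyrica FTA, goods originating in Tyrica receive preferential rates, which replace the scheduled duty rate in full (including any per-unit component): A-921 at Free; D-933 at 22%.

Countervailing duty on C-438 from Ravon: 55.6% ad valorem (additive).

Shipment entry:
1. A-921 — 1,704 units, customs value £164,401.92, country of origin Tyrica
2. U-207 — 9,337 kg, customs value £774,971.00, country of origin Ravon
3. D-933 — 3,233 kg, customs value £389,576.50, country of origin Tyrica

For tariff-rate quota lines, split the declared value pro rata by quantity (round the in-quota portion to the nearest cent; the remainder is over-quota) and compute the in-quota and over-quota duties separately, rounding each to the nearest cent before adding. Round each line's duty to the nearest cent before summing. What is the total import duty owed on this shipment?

£130,371.62

Line 1 (A-921, Tyrica, 1,704 units, £164,401.92):
Base rate for A-921 is 4.5%.
Origin Tyrica qualifies under the Oria–Tyrica agreement and A-921 is covered: preferential rate Free applies instead.
Duty = £164,401.92 × 0% = £0.00.
Line 2 (U-207, Ravon, 9,337 kg, £774,971.00):
Code U-207 is under a tariff-rate quota (threshold 3,931 kg). In-quota: 3,931 kg at 2%; over-quota: 5,406 kg at 8.5%.
Pro-rata value split: in-quota = £774,971.00 × 3,931/9,337 = £326,273.00; over-quota = £774,971.00 − £326,273.00 = £448,698.00.
In-quota duty = £326,273.00 × 2% = £6,525.46. Over-quota duty = £448,698.00 × 8.5% = £38,139.33.
Line duty = £6,525.46 + £38,139.33 = £44,664.79.
Line 3 (D-933, Tyrica, 3,233 kg, £389,576.50):
Base rate for D-933 is 31%.
Origin Tyrica qualifies under the Oria–Tyrica agreement and D-933 is covered: preferential rate 22% applies instead.
Duty = £389,576.50 × 22% = £85,706.83.
Total = £0.00 + £44,664.79 + £85,706.83 = £130,371.62.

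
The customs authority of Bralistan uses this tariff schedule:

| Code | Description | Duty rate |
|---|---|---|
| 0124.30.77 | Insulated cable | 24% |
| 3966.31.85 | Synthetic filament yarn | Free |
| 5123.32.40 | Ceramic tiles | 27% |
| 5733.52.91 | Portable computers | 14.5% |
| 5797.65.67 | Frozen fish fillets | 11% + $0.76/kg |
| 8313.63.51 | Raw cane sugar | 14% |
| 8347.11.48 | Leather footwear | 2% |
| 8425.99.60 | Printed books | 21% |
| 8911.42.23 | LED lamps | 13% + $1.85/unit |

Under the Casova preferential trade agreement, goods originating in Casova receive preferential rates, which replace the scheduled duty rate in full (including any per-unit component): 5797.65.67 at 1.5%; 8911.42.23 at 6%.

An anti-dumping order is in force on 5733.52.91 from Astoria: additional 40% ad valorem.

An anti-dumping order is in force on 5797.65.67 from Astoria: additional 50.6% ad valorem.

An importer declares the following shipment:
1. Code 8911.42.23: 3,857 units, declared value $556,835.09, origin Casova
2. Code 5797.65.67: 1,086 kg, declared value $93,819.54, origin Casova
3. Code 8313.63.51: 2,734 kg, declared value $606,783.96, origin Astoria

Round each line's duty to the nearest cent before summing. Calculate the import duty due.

$119,767.15

Line 1 (8911.42.23, Casova, 3,857 units, $556,835.09):
Base rate for 8911.42.23 is 13% + $1.85/unit.
Origin Casova qualifies under the Bralistan–Casova agreement and 8911.42.23 is covered: preferential rate 6% applies instead.
Duty = $556,835.09 × 6% = $33,410.11.
Line 2 (5797.65.67, Casova, 1,086 kg, $93,819.54):
Base rate for 5797.65.67 is 11% + $0.76/kg.
Origin Casova qualifies under the Bralistan–Casova agreement and 5797.65.67 is covered: preferential rate 1.5% applies instead.
The additional-duty order on 5797.65.67 targets Astoria, not Casova; it does not apply.
Duty = $93,819.54 × 1.5% = $1,407.29.
Line 3 (8313.63.51, Astoria, 2,734 kg, $606,783.96):
Base rate for 8313.63.51 is 14%.
Duty = $606,783.96 × 14% = $84,949.75.
Total = $33,410.11 + $1,407.29 + $84,949.75 = $119,767.15.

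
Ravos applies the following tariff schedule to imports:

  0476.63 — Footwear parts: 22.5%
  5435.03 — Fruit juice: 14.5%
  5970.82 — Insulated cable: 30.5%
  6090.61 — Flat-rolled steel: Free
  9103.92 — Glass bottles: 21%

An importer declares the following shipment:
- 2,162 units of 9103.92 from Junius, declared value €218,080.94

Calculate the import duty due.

€45,797.00

Line 1 (9103.92, Junius, 2,162 units, €218,080.94):
Base rate for 9103.92 is 21%.
Duty = €218,080.94 × 21% = €45,797.00.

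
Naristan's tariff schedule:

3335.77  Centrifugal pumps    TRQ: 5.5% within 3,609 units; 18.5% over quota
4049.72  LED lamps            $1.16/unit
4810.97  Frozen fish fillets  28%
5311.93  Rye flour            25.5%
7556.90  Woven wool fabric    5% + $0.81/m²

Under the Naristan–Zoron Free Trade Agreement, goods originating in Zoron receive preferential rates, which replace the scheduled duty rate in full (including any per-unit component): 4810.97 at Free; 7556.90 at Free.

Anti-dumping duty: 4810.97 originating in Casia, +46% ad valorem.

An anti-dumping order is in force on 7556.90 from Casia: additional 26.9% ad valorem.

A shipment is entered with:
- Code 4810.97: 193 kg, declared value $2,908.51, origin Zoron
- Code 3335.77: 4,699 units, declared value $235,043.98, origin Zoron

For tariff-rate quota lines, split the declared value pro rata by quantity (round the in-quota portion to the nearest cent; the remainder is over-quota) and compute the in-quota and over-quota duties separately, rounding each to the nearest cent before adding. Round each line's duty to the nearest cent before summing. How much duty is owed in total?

Line 1 (4810.97, Zoron, 193 kg, $2,908.51):
Base rate for 4810.97 is 28%.
Origin Zoron qualifies under the Naristan–Zoron agreement and 4810.97 is covered: preferential rate Free applies instead.
The additional-duty order on 4810.97 targets Casia, not Zoron; it does not apply.
Duty = $2,908.51 × 0% = $0.00.
Line 2 (3335.77, Zoron, 4,699 units, $235,043.98):
Code 3335.77 is under a tariff-rate quota (threshold 3,609 units). In-quota: 3,609 units at 5.5%; over-quota: 1,090 units at 18.5%.
Pro-rata value split: in-quota = $235,043.98 × 3,609/4,699 = $180,522.18; over-quota = $235,043.98 − $180,522.18 = $54,521.80.
In-quota duty = $180,522.18 × 5.5% = $9,928.72. Over-quota duty = $54,521.80 × 18.5% = $10,086.53.
Line duty = $9,928.72 + $10,086.53 = $20,015.25.
Total = $0.00 + $20,015.25 = $20,015.25.

$20,015.25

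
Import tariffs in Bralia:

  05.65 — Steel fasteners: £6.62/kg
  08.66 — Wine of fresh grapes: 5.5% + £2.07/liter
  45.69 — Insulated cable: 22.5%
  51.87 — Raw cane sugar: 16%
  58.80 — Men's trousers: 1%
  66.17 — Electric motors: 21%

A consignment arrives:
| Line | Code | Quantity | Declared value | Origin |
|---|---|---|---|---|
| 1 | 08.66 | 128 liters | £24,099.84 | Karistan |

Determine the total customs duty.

£1,590.45

Line 1 (08.66, Karistan, 128 liters, £24,099.84):
Base rate for 08.66 is 5.5% + £2.07/liter.
Duty = £24,099.84 × 5.5% + 128 × £2.07 = £1,590.45.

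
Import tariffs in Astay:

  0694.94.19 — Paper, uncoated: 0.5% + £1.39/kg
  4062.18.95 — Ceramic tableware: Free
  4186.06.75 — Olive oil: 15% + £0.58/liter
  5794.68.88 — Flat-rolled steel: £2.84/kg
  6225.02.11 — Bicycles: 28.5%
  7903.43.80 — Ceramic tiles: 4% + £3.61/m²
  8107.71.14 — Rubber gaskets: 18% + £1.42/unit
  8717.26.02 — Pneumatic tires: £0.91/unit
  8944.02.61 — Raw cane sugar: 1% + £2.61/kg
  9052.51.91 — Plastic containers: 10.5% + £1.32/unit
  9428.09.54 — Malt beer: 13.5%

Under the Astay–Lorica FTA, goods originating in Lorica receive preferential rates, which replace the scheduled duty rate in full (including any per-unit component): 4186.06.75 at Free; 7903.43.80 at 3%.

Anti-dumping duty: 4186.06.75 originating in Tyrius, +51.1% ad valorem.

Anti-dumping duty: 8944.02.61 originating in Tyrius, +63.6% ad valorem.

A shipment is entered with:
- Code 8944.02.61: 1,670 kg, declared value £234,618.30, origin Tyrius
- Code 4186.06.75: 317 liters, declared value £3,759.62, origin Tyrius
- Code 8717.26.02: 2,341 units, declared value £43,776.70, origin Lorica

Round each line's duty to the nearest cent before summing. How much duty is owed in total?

Line 1 (8944.02.61, Tyrius, 1,670 kg, £234,618.30):
Base rate for 8944.02.61 is 1% + £2.61/kg.
Additional duty on 8944.02.61 from Tyrius: +63.6%. Applied ad valorem rate: 1% + 63.6% = 64.6%.
Duty = £234,618.30 × 64.6% + 1,670 × £2.61 = £155,922.12.
Line 2 (4186.06.75, Tyrius, 317 liters, £3,759.62):
Base rate for 4186.06.75 is 15% + £0.58/liter.
4186.06.75 has an FTA preferential rate, but origin Tyrius is not Lorica; base rate stands.
Additional duty on 4186.06.75 from Tyrius: +51.1%. Applied ad valorem rate: 15% + 51.1% = 66.1%.
Duty = £3,759.62 × 66.1% + 317 × £0.58 = £2,668.97.
Line 3 (8717.26.02, Lorica, 2,341 units, £43,776.70):
Base rate for 8717.26.02 is £0.91/unit.
Origin Lorica is the FTA partner but 8717.26.02 is not on the preference list; base rate stands.
Duty = 2,341 × £0.91 = £2,130.31.
Total = £155,922.12 + £2,668.97 + £2,130.31 = £160,721.40.

£160,721.40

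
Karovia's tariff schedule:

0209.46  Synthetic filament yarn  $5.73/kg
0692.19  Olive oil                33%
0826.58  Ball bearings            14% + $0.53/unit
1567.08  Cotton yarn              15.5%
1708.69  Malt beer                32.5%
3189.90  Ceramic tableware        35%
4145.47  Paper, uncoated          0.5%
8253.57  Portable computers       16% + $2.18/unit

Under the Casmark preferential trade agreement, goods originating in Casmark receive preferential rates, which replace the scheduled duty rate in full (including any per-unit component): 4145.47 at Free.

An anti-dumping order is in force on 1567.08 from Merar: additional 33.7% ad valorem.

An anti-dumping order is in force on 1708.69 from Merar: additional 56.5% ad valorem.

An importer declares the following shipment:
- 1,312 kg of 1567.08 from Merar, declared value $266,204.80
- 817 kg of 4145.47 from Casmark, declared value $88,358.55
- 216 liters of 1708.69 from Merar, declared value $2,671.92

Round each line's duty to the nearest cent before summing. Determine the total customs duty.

$133,350.77

Line 1 (1567.08, Merar, 1,312 kg, $266,204.80):
Base rate for 1567.08 is 15.5%.
Additional duty on 1567.08 from Merar: +33.7%. Applied ad valorem rate: 15.5% + 33.7% = 49.2%.
Duty = $266,204.80 × 49.2% = $130,972.76.
Line 2 (4145.47, Casmark, 817 kg, $88,358.55):
Base rate for 4145.47 is 0.5%.
Origin Casmark qualifies under the Karovia–Casmark agreement and 4145.47 is covered: preferential rate Free applies instead.
Duty = $88,358.55 × 0% = $0.00.
Line 3 (1708.69, Merar, 216 liters, $2,671.92):
Base rate for 1708.69 is 32.5%.
Additional duty on 1708.69 from Merar: +56.5%. Applied ad valorem rate: 32.5% + 56.5% = 89%.
Duty = $2,671.92 × 89% = $2,378.01.
Total = $130,972.76 + $0.00 + $2,378.01 = $133,350.77.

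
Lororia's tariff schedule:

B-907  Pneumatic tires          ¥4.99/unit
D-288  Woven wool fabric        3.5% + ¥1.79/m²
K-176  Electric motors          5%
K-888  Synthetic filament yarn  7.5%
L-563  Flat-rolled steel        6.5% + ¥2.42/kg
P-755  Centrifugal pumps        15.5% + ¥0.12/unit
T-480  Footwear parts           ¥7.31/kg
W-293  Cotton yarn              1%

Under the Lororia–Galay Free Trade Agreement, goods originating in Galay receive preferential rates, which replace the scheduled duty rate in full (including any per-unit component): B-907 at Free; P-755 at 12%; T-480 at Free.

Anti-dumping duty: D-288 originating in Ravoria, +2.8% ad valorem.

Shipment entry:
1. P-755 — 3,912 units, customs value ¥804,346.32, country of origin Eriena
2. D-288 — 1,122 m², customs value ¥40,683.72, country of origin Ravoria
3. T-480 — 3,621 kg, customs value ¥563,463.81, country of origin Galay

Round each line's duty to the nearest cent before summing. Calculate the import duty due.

Line 1 (P-755, Eriena, 3,912 units, ¥804,346.32):
Base rate for P-755 is 15.5% + ¥0.12/unit.
P-755 has an FTA preferential rate, but origin Eriena is not Galay; base rate stands.
Duty = ¥804,346.32 × 15.5% + 3,912 × ¥0.12 = ¥125,143.12.
Line 2 (D-288, Ravoria, 1,122 m², ¥40,683.72):
Base rate for D-288 is 3.5% + ¥1.79/m².
Additional duty on D-288 from Ravoria: +2.8%. Applied ad valorem rate: 3.5% + 2.8% = 6.3%.
Duty = ¥40,683.72 × 6.3% + 1,122 × ¥1.79 = ¥4,571.45.
Line 3 (T-480, Galay, 3,621 kg, ¥563,463.81):
Base rate for T-480 is ¥7.31/kg.
Origin Galay qualifies under the Lororia–Galay agreement and T-480 is covered: preferential rate Free applies instead.
Duty = ¥563,463.81 × 0% = ¥0.00.
Total = ¥125,143.12 + ¥4,571.45 + ¥0.00 = ¥129,714.57.

¥129,714.57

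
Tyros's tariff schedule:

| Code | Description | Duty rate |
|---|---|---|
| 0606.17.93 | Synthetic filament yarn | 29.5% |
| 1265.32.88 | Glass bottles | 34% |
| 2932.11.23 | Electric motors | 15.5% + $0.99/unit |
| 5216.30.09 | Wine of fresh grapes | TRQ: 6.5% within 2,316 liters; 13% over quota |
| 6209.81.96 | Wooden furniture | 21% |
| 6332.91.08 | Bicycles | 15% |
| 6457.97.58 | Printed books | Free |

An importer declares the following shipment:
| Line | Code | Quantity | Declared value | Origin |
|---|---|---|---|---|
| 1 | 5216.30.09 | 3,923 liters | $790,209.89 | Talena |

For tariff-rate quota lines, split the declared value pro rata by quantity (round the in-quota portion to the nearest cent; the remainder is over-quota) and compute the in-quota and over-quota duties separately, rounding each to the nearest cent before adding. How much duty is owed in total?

Line 1 (5216.30.09, Talena, 3,923 liters, $790,209.89):
Code 5216.30.09 is under a tariff-rate quota (threshold 2,316 liters). In-quota: 2,316 liters at 6.5%; over-quota: 1,607 liters at 13%.
Pro-rata value split: in-quota = $790,209.89 × 2,316/3,923 = $466,511.88; over-quota = $790,209.89 − $466,511.88 = $323,698.01.
In-quota duty = $466,511.88 × 6.5% = $30,323.27. Over-quota duty = $323,698.01 × 13% = $42,080.74.
Line duty = $30,323.27 + $42,080.74 = $72,404.01.

$72,404.01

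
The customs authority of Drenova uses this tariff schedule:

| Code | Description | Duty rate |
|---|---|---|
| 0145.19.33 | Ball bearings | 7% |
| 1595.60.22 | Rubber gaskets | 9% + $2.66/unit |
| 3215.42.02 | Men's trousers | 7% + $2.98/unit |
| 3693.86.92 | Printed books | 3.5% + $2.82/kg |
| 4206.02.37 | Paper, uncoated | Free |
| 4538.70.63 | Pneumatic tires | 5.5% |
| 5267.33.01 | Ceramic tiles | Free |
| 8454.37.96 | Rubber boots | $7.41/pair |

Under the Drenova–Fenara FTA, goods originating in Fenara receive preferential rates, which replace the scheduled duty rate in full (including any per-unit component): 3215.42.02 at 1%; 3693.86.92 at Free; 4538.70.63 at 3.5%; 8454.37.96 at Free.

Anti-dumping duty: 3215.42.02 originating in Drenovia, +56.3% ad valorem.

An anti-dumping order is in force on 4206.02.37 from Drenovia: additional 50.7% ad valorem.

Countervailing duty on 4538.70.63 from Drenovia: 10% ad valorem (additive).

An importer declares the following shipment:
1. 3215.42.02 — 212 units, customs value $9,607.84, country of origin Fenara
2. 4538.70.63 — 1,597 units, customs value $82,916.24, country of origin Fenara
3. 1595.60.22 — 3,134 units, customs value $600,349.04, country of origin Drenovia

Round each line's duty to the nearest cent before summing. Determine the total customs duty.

$65,366.00

Line 1 (3215.42.02, Fenara, 212 units, $9,607.84):
Base rate for 3215.42.02 is 7% + $2.98/unit.
Origin Fenara qualifies under the Drenova–Fenara agreement and 3215.42.02 is covered: preferential rate 1% applies instead.
The additional-duty order on 3215.42.02 targets Drenovia, not Fenara; it does not apply.
Duty = $9,607.84 × 1% = $96.08.
Line 2 (4538.70.63, Fenara, 1,597 units, $82,916.24):
Base rate for 4538.70.63 is 5.5%.
Origin Fenara qualifies under the Drenova–Fenara agreement and 4538.70.63 is covered: preferential rate 3.5% applies instead.
The additional-duty order on 4538.70.63 targets Drenovia, not Fenara; it does not apply.
Duty = $82,916.24 × 3.5% = $2,902.07.
Line 3 (1595.60.22, Drenovia, 3,134 units, $600,349.04):
Base rate for 1595.60.22 is 9% + $2.66/unit.
Duty = $600,349.04 × 9% + 3,134 × $2.66 = $62,367.85.
Total = $96.08 + $2,902.07 + $62,367.85 = $65,366.00.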